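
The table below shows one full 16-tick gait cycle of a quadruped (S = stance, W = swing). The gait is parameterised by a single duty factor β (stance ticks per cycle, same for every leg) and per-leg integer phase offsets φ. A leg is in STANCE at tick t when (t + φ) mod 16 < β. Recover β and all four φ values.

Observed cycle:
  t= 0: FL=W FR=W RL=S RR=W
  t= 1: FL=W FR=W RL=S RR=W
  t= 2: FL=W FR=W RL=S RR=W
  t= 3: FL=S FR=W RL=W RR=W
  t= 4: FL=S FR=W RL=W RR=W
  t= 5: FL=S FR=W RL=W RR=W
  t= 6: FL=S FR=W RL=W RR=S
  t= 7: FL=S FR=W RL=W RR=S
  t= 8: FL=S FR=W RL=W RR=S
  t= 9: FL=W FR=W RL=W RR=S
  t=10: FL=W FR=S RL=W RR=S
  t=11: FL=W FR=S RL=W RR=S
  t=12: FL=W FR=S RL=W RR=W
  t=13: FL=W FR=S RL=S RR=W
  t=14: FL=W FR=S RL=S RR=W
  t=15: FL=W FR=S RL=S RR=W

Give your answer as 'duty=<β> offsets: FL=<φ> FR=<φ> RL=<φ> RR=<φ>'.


duty β = stance ticks per leg = 6
FL: stance ticks = 6; W→S at t=3 → φ=13
FR: stance ticks = 6; W→S at t=10 → φ=6
RL: stance ticks = 6; W→S at t=13 → φ=3
RR: stance ticks = 6; W→S at t=6 → φ=10

duty=6 offsets: FL=13 FR=6 RL=3 RR=10


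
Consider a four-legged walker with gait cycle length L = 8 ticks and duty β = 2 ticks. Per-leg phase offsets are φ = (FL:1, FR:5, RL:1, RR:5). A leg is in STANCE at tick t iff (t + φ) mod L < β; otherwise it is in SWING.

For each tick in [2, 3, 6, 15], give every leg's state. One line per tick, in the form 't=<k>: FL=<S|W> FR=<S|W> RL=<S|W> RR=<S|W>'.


t=2: FL=W FR=W RL=W RR=W
t=3: FL=W FR=S RL=W RR=S
t=6: FL=W FR=W RL=W RR=W
t=15: FL=S FR=W RL=S RR=W

t=2: phase=(3,7,3,7) vs β=2 → FL=W FR=W RL=W RR=W
t=3: phase=(4,0,4,0) vs β=2 → FL=W FR=S RL=W RR=S
t=6: phase=(7,3,7,3) vs β=2 → FL=W FR=W RL=W RR=W
t=15: phase=(0,4,0,4) vs β=2 → FL=S FR=W RL=S RR=W


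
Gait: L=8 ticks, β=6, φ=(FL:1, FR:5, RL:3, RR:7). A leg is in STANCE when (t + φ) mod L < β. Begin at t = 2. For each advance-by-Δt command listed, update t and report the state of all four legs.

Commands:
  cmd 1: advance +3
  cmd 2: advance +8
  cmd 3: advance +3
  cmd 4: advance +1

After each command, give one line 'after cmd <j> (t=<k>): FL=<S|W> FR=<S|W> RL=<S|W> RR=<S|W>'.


after cmd 1 (t=5): FL=W FR=S RL=S RR=S
after cmd 2 (t=13): FL=W FR=S RL=S RR=S
after cmd 3 (t=16): FL=S FR=S RL=S RR=W
after cmd 4 (t=17): FL=S FR=W RL=S RR=S

start t=2: FL=S FR=W RL=S RR=S
cmd 1: advance +3 → t=5, phase=(6,2,0,4) → FL=W FR=S RL=S RR=S
cmd 2: advance +8 → t=13, phase=(6,2,0,4) → FL=W FR=S RL=S RR=S
cmd 3: advance +3 → t=16, phase=(1,5,3,7) → FL=S FR=S RL=S RR=W
cmd 4: advance +1 → t=17, phase=(2,6,4,0) → FL=S FR=W RL=S RR=S


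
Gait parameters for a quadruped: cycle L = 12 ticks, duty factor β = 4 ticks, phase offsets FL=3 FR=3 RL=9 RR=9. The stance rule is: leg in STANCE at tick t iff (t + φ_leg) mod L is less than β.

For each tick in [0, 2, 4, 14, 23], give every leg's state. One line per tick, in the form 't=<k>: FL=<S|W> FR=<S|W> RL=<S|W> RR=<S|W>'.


t=0: phase=(3,3,9,9) vs β=4 → FL=S FR=S RL=W RR=W
t=2: phase=(5,5,11,11) vs β=4 → FL=W FR=W RL=W RR=W
t=4: phase=(7,7,1,1) vs β=4 → FL=W FR=W RL=S RR=S
t=14: phase=(5,5,11,11) vs β=4 → FL=W FR=W RL=W RR=W
t=23: phase=(2,2,8,8) vs β=4 → FL=S FR=S RL=W RR=W

t=0: FL=S FR=S RL=W RR=W
t=2: FL=W FR=W RL=W RR=W
t=4: FL=W FR=W RL=S RR=S
t=14: FL=W FR=W RL=W RR=W
t=23: FL=S FR=S RL=W RR=W


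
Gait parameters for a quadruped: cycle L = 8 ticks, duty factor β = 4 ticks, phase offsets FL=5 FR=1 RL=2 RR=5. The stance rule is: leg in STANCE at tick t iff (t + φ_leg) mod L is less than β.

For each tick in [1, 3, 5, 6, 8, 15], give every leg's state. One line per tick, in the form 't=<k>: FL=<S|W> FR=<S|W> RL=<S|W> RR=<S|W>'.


t=1: phase=(6,2,3,6) vs β=4 → FL=W FR=S RL=S RR=W
t=3: phase=(0,4,5,0) vs β=4 → FL=S FR=W RL=W RR=S
t=5: phase=(2,6,7,2) vs β=4 → FL=S FR=W RL=W RR=S
t=6: phase=(3,7,0,3) vs β=4 → FL=S FR=W RL=S RR=S
t=8: phase=(5,1,2,5) vs β=4 → FL=W FR=S RL=S RR=W
t=15: phase=(4,0,1,4) vs β=4 → FL=W FR=S RL=S RR=W

t=1: FL=W FR=S RL=S RR=W
t=3: FL=S FR=W RL=W RR=S
t=5: FL=S FR=W RL=W RR=S
t=6: FL=S FR=W RL=S RR=S
t=8: FL=W FR=S RL=S RR=W
t=15: FL=W FR=S RL=S RR=W


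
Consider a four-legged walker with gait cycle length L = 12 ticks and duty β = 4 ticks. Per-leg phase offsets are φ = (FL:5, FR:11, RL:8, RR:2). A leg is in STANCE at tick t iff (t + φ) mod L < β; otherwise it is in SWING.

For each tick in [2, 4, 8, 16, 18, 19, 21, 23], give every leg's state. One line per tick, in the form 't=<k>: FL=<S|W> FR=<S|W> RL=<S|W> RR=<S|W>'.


t=2: FL=W FR=S RL=W RR=W
t=4: FL=W FR=S RL=S RR=W
t=8: FL=S FR=W RL=W RR=W
t=16: FL=W FR=S RL=S RR=W
t=18: FL=W FR=W RL=S RR=W
t=19: FL=S FR=W RL=S RR=W
t=21: FL=S FR=W RL=W RR=W
t=23: FL=W FR=W RL=W RR=S

t=2: phase=(7,1,10,4) vs β=4 → FL=W FR=S RL=W RR=W
t=4: phase=(9,3,0,6) vs β=4 → FL=W FR=S RL=S RR=W
t=8: phase=(1,7,4,10) vs β=4 → FL=S FR=W RL=W RR=W
t=16: phase=(9,3,0,6) vs β=4 → FL=W FR=S RL=S RR=W
t=18: phase=(11,5,2,8) vs β=4 → FL=W FR=W RL=S RR=W
t=19: phase=(0,6,3,9) vs β=4 → FL=S FR=W RL=S RR=W
t=21: phase=(2,8,5,11) vs β=4 → FL=S FR=W RL=W RR=W
t=23: phase=(4,10,7,1) vs β=4 → FL=W FR=W RL=W RR=S


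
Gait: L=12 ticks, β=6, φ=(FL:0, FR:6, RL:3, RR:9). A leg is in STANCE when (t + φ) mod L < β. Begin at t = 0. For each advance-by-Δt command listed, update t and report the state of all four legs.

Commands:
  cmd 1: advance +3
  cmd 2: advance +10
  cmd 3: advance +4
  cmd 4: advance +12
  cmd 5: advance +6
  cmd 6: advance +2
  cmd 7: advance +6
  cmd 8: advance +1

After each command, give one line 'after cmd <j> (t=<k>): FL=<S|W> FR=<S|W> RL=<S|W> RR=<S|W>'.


after cmd 1 (t=3): FL=S FR=W RL=W RR=S
after cmd 2 (t=13): FL=S FR=W RL=S RR=W
after cmd 3 (t=17): FL=S FR=W RL=W RR=S
after cmd 4 (t=29): FL=S FR=W RL=W RR=S
after cmd 5 (t=35): FL=W FR=S RL=S RR=W
after cmd 6 (t=37): FL=S FR=W RL=S RR=W
after cmd 7 (t=43): FL=W FR=S RL=W RR=S
after cmd 8 (t=44): FL=W FR=S RL=W RR=S

start t=0: FL=S FR=W RL=S RR=W
cmd 1: advance +3 → t=3, phase=(3,9,6,0) → FL=S FR=W RL=W RR=S
cmd 2: advance +10 → t=13, phase=(1,7,4,10) → FL=S FR=W RL=S RR=W
cmd 3: advance +4 → t=17, phase=(5,11,8,2) → FL=S FR=W RL=W RR=S
cmd 4: advance +12 → t=29, phase=(5,11,8,2) → FL=S FR=W RL=W RR=S
cmd 5: advance +6 → t=35, phase=(11,5,2,8) → FL=W FR=S RL=S RR=W
cmd 6: advance +2 → t=37, phase=(1,7,4,10) → FL=S FR=W RL=S RR=W
cmd 7: advance +6 → t=43, phase=(7,1,10,4) → FL=W FR=S RL=W RR=S
cmd 8: advance +1 → t=44, phase=(8,2,11,5) → FL=W FR=S RL=W RR=S


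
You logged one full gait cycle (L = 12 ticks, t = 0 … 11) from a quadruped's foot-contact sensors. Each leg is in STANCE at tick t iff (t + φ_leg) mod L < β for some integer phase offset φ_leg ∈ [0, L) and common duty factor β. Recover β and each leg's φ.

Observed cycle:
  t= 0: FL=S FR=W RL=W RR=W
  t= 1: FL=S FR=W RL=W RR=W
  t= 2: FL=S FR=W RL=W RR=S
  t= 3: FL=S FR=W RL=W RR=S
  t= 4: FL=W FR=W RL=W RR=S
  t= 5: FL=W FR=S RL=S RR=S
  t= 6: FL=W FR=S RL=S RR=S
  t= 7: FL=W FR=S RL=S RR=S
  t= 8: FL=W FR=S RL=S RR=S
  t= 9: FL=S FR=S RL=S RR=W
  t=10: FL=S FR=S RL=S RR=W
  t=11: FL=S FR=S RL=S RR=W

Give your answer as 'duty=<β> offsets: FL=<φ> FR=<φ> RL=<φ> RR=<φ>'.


duty=7 offsets: FL=3 FR=7 RL=7 RR=10

duty β = stance ticks per leg = 7
FL: stance ticks = 7; W→S at t=9 → φ=3
FR: stance ticks = 7; W→S at t=5 → φ=7
RL: stance ticks = 7; W→S at t=5 → φ=7
RR: stance ticks = 7; W→S at t=2 → φ=10


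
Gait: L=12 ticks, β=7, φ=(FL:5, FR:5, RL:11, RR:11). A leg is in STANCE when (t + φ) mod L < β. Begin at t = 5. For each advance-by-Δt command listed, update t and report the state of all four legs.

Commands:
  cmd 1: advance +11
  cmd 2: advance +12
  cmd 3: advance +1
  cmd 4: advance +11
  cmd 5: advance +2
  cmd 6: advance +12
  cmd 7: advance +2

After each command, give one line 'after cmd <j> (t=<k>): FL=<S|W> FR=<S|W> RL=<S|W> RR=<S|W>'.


after cmd 1 (t=16): FL=W FR=W RL=S RR=S
after cmd 2 (t=28): FL=W FR=W RL=S RR=S
after cmd 3 (t=29): FL=W FR=W RL=S RR=S
after cmd 4 (t=40): FL=W FR=W RL=S RR=S
after cmd 5 (t=42): FL=W FR=W RL=S RR=S
after cmd 6 (t=54): FL=W FR=W RL=S RR=S
after cmd 7 (t=56): FL=S FR=S RL=W RR=W

start t=5: FL=W FR=W RL=S RR=S
cmd 1: advance +11 → t=16, phase=(9,9,3,3) → FL=W FR=W RL=S RR=S
cmd 2: advance +12 → t=28, phase=(9,9,3,3) → FL=W FR=W RL=S RR=S
cmd 3: advance +1 → t=29, phase=(10,10,4,4) → FL=W FR=W RL=S RR=S
cmd 4: advance +11 → t=40, phase=(9,9,3,3) → FL=W FR=W RL=S RR=S
cmd 5: advance +2 → t=42, phase=(11,11,5,5) → FL=W FR=W RL=S RR=S
cmd 6: advance +12 → t=54, phase=(11,11,5,5) → FL=W FR=W RL=S RR=S
cmd 7: advance +2 → t=56, phase=(1,1,7,7) → FL=S FR=S RL=W RR=W


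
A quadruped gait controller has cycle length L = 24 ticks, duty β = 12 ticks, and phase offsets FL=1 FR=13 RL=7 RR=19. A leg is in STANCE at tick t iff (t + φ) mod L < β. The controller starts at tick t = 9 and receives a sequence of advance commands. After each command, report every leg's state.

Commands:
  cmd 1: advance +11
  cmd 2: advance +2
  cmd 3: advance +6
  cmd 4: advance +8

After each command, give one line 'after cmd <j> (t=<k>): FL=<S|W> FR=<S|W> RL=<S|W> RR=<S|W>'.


start t=9: FL=S FR=W RL=W RR=S
cmd 1: advance +11 → t=20, phase=(21,9,3,15) → FL=W FR=S RL=S RR=W
cmd 2: advance +2 → t=22, phase=(23,11,5,17) → FL=W FR=S RL=S RR=W
cmd 3: advance +6 → t=28, phase=(5,17,11,23) → FL=S FR=W RL=S RR=W
cmd 4: advance +8 → t=36, phase=(13,1,19,7) → FL=W FR=S RL=W RR=S

after cmd 1 (t=20): FL=W FR=S RL=S RR=W
after cmd 2 (t=22): FL=W FR=S RL=S RR=W
after cmd 3 (t=28): FL=S FR=W RL=S RR=W
after cmd 4 (t=36): FL=W FR=S RL=W RR=S


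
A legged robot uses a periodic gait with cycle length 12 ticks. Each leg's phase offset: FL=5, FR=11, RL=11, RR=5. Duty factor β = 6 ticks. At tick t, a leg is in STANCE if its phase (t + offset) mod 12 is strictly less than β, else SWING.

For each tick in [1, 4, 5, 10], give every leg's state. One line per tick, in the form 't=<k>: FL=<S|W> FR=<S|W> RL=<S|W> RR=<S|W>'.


t=1: FL=W FR=S RL=S RR=W
t=4: FL=W FR=S RL=S RR=W
t=5: FL=W FR=S RL=S RR=W
t=10: FL=S FR=W RL=W RR=S

t=1: phase=(6,0,0,6) vs β=6 → FL=W FR=S RL=S RR=W
t=4: phase=(9,3,3,9) vs β=6 → FL=W FR=S RL=S RR=W
t=5: phase=(10,4,4,10) vs β=6 → FL=W FR=S RL=S RR=W
t=10: phase=(3,9,9,3) vs β=6 → FL=S FR=W RL=W RR=S


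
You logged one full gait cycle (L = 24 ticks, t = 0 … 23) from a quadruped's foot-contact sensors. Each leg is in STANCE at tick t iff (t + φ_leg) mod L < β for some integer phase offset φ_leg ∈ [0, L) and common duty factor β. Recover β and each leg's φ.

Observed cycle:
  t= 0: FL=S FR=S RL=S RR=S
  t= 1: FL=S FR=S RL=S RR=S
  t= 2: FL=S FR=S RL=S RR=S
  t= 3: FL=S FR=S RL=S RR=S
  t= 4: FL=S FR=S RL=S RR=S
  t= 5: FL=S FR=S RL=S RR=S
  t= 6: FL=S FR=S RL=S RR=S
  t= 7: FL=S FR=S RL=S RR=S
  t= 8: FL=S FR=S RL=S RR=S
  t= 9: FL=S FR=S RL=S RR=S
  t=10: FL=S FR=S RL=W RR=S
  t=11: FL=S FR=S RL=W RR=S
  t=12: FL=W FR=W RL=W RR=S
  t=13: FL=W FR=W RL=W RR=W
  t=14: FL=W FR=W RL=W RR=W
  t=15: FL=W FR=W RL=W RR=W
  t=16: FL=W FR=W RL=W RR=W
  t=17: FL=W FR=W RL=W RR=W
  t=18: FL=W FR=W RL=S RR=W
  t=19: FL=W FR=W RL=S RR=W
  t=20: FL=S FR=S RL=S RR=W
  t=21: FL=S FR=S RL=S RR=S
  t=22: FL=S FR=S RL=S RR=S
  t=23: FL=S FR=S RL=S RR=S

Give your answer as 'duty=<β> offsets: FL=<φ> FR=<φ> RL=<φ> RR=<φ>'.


duty β = stance ticks per leg = 16
FL: stance ticks = 16; W→S at t=20 → φ=4
FR: stance ticks = 16; W→S at t=20 → φ=4
RL: stance ticks = 16; W→S at t=18 → φ=6
RR: stance ticks = 16; W→S at t=21 → φ=3

duty=16 offsets: FL=4 FR=4 RL=6 RR=3


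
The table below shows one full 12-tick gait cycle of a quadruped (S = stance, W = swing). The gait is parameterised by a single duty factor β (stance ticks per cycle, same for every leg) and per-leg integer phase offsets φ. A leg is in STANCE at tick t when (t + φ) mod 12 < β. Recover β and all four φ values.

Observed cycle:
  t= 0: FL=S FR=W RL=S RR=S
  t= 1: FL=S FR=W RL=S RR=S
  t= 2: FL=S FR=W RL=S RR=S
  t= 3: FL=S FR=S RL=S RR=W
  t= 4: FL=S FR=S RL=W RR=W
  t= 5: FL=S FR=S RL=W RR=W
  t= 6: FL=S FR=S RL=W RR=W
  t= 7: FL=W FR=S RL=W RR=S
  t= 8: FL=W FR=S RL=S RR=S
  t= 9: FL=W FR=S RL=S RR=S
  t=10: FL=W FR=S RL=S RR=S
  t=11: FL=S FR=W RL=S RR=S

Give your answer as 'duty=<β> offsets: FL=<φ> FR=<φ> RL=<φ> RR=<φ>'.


duty β = stance ticks per leg = 8
FL: stance ticks = 8; W→S at t=11 → φ=1
FR: stance ticks = 8; W→S at t=3 → φ=9
RL: stance ticks = 8; W→S at t=8 → φ=4
RR: stance ticks = 8; W→S at t=7 → φ=5

duty=8 offsets: FL=1 FR=9 RL=4 RR=5


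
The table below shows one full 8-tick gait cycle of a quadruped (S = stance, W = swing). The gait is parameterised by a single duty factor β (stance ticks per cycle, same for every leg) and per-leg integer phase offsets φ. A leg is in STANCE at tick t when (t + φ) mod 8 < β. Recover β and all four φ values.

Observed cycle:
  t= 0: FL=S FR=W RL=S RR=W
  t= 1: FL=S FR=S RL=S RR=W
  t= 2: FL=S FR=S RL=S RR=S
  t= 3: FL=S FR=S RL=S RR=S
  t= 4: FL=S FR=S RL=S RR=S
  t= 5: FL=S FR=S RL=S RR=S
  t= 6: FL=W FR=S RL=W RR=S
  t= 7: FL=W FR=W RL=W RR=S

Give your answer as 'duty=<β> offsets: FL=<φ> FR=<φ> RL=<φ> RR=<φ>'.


duty β = stance ticks per leg = 6
FL: stance ticks = 6; W→S at t=0 → φ=0
FR: stance ticks = 6; W→S at t=1 → φ=7
RL: stance ticks = 6; W→S at t=0 → φ=0
RR: stance ticks = 6; W→S at t=2 → φ=6

duty=6 offsets: FL=0 FR=7 RL=0 RR=6


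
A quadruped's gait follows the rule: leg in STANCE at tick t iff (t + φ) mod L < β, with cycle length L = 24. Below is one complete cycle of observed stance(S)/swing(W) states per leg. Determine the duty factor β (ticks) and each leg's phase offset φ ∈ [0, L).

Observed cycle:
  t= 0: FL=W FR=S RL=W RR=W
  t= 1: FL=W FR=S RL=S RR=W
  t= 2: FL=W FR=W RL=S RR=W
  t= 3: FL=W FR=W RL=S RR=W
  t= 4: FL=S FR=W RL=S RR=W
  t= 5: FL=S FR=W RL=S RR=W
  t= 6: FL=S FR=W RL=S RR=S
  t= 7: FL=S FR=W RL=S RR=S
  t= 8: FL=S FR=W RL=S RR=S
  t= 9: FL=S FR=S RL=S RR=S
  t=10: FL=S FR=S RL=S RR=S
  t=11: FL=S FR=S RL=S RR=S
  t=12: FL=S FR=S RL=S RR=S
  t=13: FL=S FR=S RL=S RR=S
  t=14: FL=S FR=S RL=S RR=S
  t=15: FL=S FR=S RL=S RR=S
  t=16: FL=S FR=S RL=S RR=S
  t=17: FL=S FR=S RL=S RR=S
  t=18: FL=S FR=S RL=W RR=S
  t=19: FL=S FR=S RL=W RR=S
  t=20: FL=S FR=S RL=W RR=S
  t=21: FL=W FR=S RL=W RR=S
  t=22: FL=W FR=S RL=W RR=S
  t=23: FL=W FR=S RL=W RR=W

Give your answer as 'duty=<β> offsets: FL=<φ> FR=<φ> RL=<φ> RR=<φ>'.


duty=17 offsets: FL=20 FR=15 RL=23 RR=18

duty β = stance ticks per leg = 17
FL: stance ticks = 17; W→S at t=4 → φ=20
FR: stance ticks = 17; W→S at t=9 → φ=15
RL: stance ticks = 17; W→S at t=1 → φ=23
RR: stance ticks = 17; W→S at t=6 → φ=18


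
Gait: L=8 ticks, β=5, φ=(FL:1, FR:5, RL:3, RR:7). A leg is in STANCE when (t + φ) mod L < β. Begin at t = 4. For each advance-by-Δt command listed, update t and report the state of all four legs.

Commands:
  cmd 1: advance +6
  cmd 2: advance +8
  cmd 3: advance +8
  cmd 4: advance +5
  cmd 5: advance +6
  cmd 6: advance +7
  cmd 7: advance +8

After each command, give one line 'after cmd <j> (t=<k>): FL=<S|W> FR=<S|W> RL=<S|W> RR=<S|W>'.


start t=4: FL=W FR=S RL=W RR=S
cmd 1: advance +6 → t=10, phase=(3,7,5,1) → FL=S FR=W RL=W RR=S
cmd 2: advance +8 → t=18, phase=(3,7,5,1) → FL=S FR=W RL=W RR=S
cmd 3: advance +8 → t=26, phase=(3,7,5,1) → FL=S FR=W RL=W RR=S
cmd 4: advance +5 → t=31, phase=(0,4,2,6) → FL=S FR=S RL=S RR=W
cmd 5: advance +6 → t=37, phase=(6,2,0,4) → FL=W FR=S RL=S RR=S
cmd 6: advance +7 → t=44, phase=(5,1,7,3) → FL=W FR=S RL=W RR=S
cmd 7: advance +8 → t=52, phase=(5,1,7,3) → FL=W FR=S RL=W RR=S

after cmd 1 (t=10): FL=S FR=W RL=W RR=S
after cmd 2 (t=18): FL=S FR=W RL=W RR=S
after cmd 3 (t=26): FL=S FR=W RL=W RR=S
after cmd 4 (t=31): FL=S FR=S RL=S RR=W
after cmd 5 (t=37): FL=W FR=S RL=S RR=S
after cmd 6 (t=44): FL=W FR=S RL=W RR=S
after cmd 7 (t=52): FL=W FR=S RL=W RR=S


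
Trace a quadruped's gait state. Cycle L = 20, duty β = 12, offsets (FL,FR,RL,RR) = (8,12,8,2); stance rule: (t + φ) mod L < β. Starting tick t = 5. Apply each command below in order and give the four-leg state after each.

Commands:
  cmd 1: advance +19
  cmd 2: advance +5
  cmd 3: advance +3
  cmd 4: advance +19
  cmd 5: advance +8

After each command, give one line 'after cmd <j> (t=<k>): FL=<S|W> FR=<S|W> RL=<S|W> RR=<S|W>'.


start t=5: FL=W FR=W RL=W RR=S
cmd 1: advance +19 → t=24, phase=(12,16,12,6) → FL=W FR=W RL=W RR=S
cmd 2: advance +5 → t=29, phase=(17,1,17,11) → FL=W FR=S RL=W RR=S
cmd 3: advance +3 → t=32, phase=(0,4,0,14) → FL=S FR=S RL=S RR=W
cmd 4: advance +19 → t=51, phase=(19,3,19,13) → FL=W FR=S RL=W RR=W
cmd 5: advance +8 → t=59, phase=(7,11,7,1) → FL=S FR=S RL=S RR=S

after cmd 1 (t=24): FL=W FR=W RL=W RR=S
after cmd 2 (t=29): FL=W FR=S RL=W RR=S
after cmd 3 (t=32): FL=S FR=S RL=S RR=W
after cmd 4 (t=51): FL=W FR=S RL=W RR=W
after cmd 5 (t=59): FL=S FR=S RL=S RR=S


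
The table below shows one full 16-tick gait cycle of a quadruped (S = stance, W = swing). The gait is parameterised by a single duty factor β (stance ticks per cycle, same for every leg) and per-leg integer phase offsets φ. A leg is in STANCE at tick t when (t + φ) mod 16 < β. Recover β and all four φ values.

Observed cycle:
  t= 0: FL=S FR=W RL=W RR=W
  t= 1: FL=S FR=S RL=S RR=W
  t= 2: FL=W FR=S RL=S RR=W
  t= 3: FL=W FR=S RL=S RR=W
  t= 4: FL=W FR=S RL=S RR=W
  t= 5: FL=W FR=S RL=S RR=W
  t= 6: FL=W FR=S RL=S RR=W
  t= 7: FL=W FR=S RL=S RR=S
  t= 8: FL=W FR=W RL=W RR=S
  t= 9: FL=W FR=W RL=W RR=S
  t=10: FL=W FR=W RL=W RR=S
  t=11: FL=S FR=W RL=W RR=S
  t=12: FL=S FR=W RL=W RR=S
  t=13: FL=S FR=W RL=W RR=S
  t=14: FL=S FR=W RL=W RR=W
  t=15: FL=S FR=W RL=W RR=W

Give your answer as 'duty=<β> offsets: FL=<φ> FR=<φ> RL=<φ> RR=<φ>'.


duty β = stance ticks per leg = 7
FL: stance ticks = 7; W→S at t=11 → φ=5
FR: stance ticks = 7; W→S at t=1 → φ=15
RL: stance ticks = 7; W→S at t=1 → φ=15
RR: stance ticks = 7; W→S at t=7 → φ=9

duty=7 offsets: FL=5 FR=15 RL=15 RR=9


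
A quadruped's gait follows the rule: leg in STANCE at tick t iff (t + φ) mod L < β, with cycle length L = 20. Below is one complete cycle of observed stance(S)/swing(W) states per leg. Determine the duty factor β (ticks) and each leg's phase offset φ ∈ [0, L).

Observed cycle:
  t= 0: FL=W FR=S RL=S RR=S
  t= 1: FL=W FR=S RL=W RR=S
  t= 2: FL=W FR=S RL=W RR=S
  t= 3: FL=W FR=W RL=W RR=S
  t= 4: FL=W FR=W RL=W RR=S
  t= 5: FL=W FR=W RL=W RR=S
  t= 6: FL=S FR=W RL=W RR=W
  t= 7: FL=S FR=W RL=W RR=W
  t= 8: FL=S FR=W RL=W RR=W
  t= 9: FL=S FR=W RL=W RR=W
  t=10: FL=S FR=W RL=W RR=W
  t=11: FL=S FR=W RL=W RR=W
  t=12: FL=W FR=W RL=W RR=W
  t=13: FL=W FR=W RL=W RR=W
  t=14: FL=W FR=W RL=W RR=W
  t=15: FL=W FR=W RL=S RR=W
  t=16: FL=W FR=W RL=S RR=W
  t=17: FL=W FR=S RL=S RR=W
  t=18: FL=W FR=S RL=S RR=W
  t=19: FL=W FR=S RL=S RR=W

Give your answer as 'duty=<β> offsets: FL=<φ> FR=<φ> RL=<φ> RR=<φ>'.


duty β = stance ticks per leg = 6
FL: stance ticks = 6; W→S at t=6 → φ=14
FR: stance ticks = 6; W→S at t=17 → φ=3
RL: stance ticks = 6; W→S at t=15 → φ=5
RR: stance ticks = 6; W→S at t=0 → φ=0

duty=6 offsets: FL=14 FR=3 RL=5 RR=0


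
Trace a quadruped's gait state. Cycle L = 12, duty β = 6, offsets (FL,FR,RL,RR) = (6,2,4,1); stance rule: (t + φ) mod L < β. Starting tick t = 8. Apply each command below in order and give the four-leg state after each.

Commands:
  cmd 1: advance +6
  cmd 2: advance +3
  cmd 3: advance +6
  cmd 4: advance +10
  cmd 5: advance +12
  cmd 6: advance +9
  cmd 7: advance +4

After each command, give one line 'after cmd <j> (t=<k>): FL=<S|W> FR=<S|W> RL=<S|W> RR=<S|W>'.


after cmd 1 (t=14): FL=W FR=S RL=W RR=S
after cmd 2 (t=17): FL=W FR=W RL=W RR=W
after cmd 3 (t=23): FL=S FR=S RL=S RR=S
after cmd 4 (t=33): FL=S FR=W RL=S RR=W
after cmd 5 (t=45): FL=S FR=W RL=S RR=W
after cmd 6 (t=54): FL=S FR=W RL=W RR=W
after cmd 7 (t=58): FL=S FR=S RL=S RR=W

start t=8: FL=S FR=W RL=S RR=W
cmd 1: advance +6 → t=14, phase=(8,4,6,3) → FL=W FR=S RL=W RR=S
cmd 2: advance +3 → t=17, phase=(11,7,9,6) → FL=W FR=W RL=W RR=W
cmd 3: advance +6 → t=23, phase=(5,1,3,0) → FL=S FR=S RL=S RR=S
cmd 4: advance +10 → t=33, phase=(3,11,1,10) → FL=S FR=W RL=S RR=W
cmd 5: advance +12 → t=45, phase=(3,11,1,10) → FL=S FR=W RL=S RR=W
cmd 6: advance +9 → t=54, phase=(0,8,10,7) → FL=S FR=W RL=W RR=W
cmd 7: advance +4 → t=58, phase=(4,0,2,11) → FL=S FR=S RL=S RR=W


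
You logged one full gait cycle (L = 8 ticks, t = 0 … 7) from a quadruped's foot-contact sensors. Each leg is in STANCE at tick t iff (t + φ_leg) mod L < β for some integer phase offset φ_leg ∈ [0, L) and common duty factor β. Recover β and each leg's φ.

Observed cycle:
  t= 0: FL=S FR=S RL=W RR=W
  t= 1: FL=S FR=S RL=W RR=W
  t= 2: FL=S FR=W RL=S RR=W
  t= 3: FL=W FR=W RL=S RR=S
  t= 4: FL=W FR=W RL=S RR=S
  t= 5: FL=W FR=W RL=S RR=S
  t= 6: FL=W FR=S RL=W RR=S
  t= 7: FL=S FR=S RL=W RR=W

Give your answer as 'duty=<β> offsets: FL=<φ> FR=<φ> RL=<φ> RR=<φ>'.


duty=4 offsets: FL=1 FR=2 RL=6 RR=5

duty β = stance ticks per leg = 4
FL: stance ticks = 4; W→S at t=7 → φ=1
FR: stance ticks = 4; W→S at t=6 → φ=2
RL: stance ticks = 4; W→S at t=2 → φ=6
RR: stance ticks = 4; W→S at t=3 → φ=5


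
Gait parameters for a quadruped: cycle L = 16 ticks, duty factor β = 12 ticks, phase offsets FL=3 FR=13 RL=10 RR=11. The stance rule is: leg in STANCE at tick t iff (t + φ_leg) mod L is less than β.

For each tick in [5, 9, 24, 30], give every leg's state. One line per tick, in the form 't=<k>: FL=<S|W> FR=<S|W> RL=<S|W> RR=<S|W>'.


t=5: FL=S FR=S RL=W RR=S
t=9: FL=W FR=S RL=S RR=S
t=24: FL=S FR=S RL=S RR=S
t=30: FL=S FR=S RL=S RR=S

t=5: phase=(8,2,15,0) vs β=12 → FL=S FR=S RL=W RR=S
t=9: phase=(12,6,3,4) vs β=12 → FL=W FR=S RL=S RR=S
t=24: phase=(11,5,2,3) vs β=12 → FL=S FR=S RL=S RR=S
t=30: phase=(1,11,8,9) vs β=12 → FL=S FR=S RL=S RR=S


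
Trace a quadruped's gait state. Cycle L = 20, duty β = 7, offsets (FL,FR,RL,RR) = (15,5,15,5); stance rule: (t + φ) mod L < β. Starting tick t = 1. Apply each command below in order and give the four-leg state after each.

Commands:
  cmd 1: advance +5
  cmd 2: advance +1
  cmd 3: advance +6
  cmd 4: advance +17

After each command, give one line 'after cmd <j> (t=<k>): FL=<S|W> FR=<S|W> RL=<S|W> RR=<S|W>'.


start t=1: FL=W FR=S RL=W RR=S
cmd 1: advance +5 → t=6, phase=(1,11,1,11) → FL=S FR=W RL=S RR=W
cmd 2: advance +1 → t=7, phase=(2,12,2,12) → FL=S FR=W RL=S RR=W
cmd 3: advance +6 → t=13, phase=(8,18,8,18) → FL=W FR=W RL=W RR=W
cmd 4: advance +17 → t=30, phase=(5,15,5,15) → FL=S FR=W RL=S RR=W

after cmd 1 (t=6): FL=S FR=W RL=S RR=W
after cmd 2 (t=7): FL=S FR=W RL=S RR=W
after cmd 3 (t=13): FL=W FR=W RL=W RR=W
after cmd 4 (t=30): FL=S FR=W RL=S RR=W


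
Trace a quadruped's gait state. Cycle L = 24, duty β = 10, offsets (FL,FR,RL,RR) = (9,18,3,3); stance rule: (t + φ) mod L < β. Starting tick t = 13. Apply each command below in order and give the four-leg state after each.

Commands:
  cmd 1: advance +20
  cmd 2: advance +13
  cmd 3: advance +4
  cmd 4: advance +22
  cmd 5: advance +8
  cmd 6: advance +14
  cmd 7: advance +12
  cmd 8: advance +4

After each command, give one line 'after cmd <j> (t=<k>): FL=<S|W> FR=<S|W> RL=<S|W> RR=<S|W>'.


after cmd 1 (t=33): FL=W FR=S RL=W RR=W
after cmd 2 (t=46): FL=S FR=W RL=S RR=S
after cmd 3 (t=50): FL=W FR=W RL=S RR=S
after cmd 4 (t=72): FL=S FR=W RL=S RR=S
after cmd 5 (t=80): FL=W FR=S RL=W RR=W
after cmd 6 (t=94): FL=S FR=W RL=S RR=S
after cmd 7 (t=106): FL=W FR=S RL=W RR=W
after cmd 8 (t=110): FL=W FR=S RL=W RR=W

start t=13: FL=W FR=S RL=W RR=W
cmd 1: advance +20 → t=33, phase=(18,3,12,12) → FL=W FR=S RL=W RR=W
cmd 2: advance +13 → t=46, phase=(7,16,1,1) → FL=S FR=W RL=S RR=S
cmd 3: advance +4 → t=50, phase=(11,20,5,5) → FL=W FR=W RL=S RR=S
cmd 4: advance +22 → t=72, phase=(9,18,3,3) → FL=S FR=W RL=S RR=S
cmd 5: advance +8 → t=80, phase=(17,2,11,11) → FL=W FR=S RL=W RR=W
cmd 6: advance +14 → t=94, phase=(7,16,1,1) → FL=S FR=W RL=S RR=S
cmd 7: advance +12 → t=106, phase=(19,4,13,13) → FL=W FR=S RL=W RR=W
cmd 8: advance +4 → t=110, phase=(23,8,17,17) → FL=W FR=S RL=W RR=W


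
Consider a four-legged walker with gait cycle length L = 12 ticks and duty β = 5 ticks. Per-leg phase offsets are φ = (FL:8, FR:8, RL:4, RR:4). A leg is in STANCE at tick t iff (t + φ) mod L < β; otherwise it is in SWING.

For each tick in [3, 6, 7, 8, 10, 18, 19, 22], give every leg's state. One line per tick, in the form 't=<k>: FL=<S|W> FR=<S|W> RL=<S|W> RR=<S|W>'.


t=3: phase=(11,11,7,7) vs β=5 → FL=W FR=W RL=W RR=W
t=6: phase=(2,2,10,10) vs β=5 → FL=S FR=S RL=W RR=W
t=7: phase=(3,3,11,11) vs β=5 → FL=S FR=S RL=W RR=W
t=8: phase=(4,4,0,0) vs β=5 → FL=S FR=S RL=S RR=S
t=10: phase=(6,6,2,2) vs β=5 → FL=W FR=W RL=S RR=S
t=18: phase=(2,2,10,10) vs β=5 → FL=S FR=S RL=W RR=W
t=19: phase=(3,3,11,11) vs β=5 → FL=S FR=S RL=W RR=W
t=22: phase=(6,6,2,2) vs β=5 → FL=W FR=W RL=S RR=S

t=3: FL=W FR=W RL=W RR=W
t=6: FL=S FR=S RL=W RR=W
t=7: FL=S FR=S RL=W RR=W
t=8: FL=S FR=S RL=S RR=S
t=10: FL=W FR=W RL=S RR=S
t=18: FL=S FR=S RL=W RR=W
t=19: FL=S FR=S RL=W RR=W
t=22: FL=W FR=W RL=S RR=S


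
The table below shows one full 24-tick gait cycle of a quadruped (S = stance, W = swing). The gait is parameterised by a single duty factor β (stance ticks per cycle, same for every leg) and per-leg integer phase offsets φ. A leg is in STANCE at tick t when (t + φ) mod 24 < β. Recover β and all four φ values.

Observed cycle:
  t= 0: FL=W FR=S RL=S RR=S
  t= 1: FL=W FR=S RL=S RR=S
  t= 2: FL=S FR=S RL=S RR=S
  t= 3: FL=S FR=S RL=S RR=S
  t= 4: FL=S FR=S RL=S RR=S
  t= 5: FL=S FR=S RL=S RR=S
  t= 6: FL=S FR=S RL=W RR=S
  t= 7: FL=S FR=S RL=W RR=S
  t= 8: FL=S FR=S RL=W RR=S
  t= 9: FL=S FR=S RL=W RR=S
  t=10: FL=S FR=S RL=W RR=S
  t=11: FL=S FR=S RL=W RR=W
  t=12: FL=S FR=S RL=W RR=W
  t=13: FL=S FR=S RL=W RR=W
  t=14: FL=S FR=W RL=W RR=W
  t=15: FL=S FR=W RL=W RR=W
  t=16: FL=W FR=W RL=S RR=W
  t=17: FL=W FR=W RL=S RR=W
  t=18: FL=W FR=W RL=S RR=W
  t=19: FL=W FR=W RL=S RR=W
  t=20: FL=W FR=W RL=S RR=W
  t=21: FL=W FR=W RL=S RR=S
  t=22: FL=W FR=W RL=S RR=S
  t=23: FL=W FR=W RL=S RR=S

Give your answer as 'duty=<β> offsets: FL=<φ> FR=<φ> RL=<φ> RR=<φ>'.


duty β = stance ticks per leg = 14
FL: stance ticks = 14; W→S at t=2 → φ=22
FR: stance ticks = 14; W→S at t=0 → φ=0
RL: stance ticks = 14; W→S at t=16 → φ=8
RR: stance ticks = 14; W→S at t=21 → φ=3

duty=14 offsets: FL=22 FR=0 RL=8 RR=3


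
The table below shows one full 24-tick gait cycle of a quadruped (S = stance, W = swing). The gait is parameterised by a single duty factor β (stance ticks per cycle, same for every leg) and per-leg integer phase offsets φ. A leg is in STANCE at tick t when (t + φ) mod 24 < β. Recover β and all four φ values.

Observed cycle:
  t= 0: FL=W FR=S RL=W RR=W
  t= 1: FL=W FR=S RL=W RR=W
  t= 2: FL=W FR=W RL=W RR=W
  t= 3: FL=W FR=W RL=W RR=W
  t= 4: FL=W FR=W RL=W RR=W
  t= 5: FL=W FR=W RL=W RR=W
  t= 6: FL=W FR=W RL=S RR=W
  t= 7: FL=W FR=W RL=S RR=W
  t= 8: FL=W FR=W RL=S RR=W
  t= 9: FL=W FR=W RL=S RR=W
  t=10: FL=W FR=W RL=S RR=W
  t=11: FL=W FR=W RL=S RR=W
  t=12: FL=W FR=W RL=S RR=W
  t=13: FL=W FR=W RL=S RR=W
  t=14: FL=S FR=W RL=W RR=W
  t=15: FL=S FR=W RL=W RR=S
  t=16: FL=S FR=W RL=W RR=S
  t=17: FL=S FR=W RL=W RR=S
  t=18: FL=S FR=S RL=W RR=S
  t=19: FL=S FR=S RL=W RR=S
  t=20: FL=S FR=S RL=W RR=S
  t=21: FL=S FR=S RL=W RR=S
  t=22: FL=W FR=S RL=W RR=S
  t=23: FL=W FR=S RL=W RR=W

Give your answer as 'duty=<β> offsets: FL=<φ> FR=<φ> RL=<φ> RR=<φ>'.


duty=8 offsets: FL=10 FR=6 RL=18 RR=9

duty β = stance ticks per leg = 8
FL: stance ticks = 8; W→S at t=14 → φ=10
FR: stance ticks = 8; W→S at t=18 → φ=6
RL: stance ticks = 8; W→S at t=6 → φ=18
RR: stance ticks = 8; W→S at t=15 → φ=9


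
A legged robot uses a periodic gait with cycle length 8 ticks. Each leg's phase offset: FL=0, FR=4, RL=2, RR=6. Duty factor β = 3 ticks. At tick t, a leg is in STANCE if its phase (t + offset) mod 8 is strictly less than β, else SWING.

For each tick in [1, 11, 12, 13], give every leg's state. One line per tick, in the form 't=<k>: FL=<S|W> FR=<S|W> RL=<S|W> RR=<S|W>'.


t=1: FL=S FR=W RL=W RR=W
t=11: FL=W FR=W RL=W RR=S
t=12: FL=W FR=S RL=W RR=S
t=13: FL=W FR=S RL=W RR=W

t=1: phase=(1,5,3,7) vs β=3 → FL=S FR=W RL=W RR=W
t=11: phase=(3,7,5,1) vs β=3 → FL=W FR=W RL=W RR=S
t=12: phase=(4,0,6,2) vs β=3 → FL=W FR=S RL=W RR=S
t=13: phase=(5,1,7,3) vs β=3 → FL=W FR=S RL=W RR=W


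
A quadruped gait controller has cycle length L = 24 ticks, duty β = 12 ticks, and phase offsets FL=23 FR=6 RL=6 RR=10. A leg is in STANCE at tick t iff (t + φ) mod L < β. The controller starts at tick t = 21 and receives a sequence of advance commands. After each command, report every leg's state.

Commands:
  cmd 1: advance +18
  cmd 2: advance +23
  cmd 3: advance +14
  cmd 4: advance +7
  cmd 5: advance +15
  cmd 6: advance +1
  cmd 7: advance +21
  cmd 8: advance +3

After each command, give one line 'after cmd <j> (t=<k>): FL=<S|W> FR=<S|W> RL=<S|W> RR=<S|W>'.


start t=21: FL=W FR=S RL=S RR=S
cmd 1: advance +18 → t=39, phase=(14,21,21,1) → FL=W FR=W RL=W RR=S
cmd 2: advance +23 → t=62, phase=(13,20,20,0) → FL=W FR=W RL=W RR=S
cmd 3: advance +14 → t=76, phase=(3,10,10,14) → FL=S FR=S RL=S RR=W
cmd 4: advance +7 → t=83, phase=(10,17,17,21) → FL=S FR=W RL=W RR=W
cmd 5: advance +15 → t=98, phase=(1,8,8,12) → FL=S FR=S RL=S RR=W
cmd 6: advance +1 → t=99, phase=(2,9,9,13) → FL=S FR=S RL=S RR=W
cmd 7: advance +21 → t=120, phase=(23,6,6,10) → FL=W FR=S RL=S RR=S
cmd 8: advance +3 → t=123, phase=(2,9,9,13) → FL=S FR=S RL=S RR=W

after cmd 1 (t=39): FL=W FR=W RL=W RR=S
after cmd 2 (t=62): FL=W FR=W RL=W RR=S
after cmd 3 (t=76): FL=S FR=S RL=S RR=W
after cmd 4 (t=83): FL=S FR=W RL=W RR=W
after cmd 5 (t=98): FL=S FR=S RL=S RR=W
after cmd 6 (t=99): FL=S FR=S RL=S RR=W
after cmd 7 (t=120): FL=W FR=S RL=S RR=S
after cmd 8 (t=123): FL=S FR=S RL=S RR=W


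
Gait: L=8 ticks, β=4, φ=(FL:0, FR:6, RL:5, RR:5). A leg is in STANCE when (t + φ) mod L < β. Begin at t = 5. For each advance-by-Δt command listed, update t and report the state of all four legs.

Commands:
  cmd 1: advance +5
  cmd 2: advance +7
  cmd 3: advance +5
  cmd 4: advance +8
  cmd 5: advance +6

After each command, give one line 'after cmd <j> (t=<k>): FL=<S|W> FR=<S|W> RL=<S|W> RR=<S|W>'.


after cmd 1 (t=10): FL=S FR=S RL=W RR=W
after cmd 2 (t=17): FL=S FR=W RL=W RR=W
after cmd 3 (t=22): FL=W FR=W RL=S RR=S
after cmd 4 (t=30): FL=W FR=W RL=S RR=S
after cmd 5 (t=36): FL=W FR=S RL=S RR=S

start t=5: FL=W FR=S RL=S RR=S
cmd 1: advance +5 → t=10, phase=(2,0,7,7) → FL=S FR=S RL=W RR=W
cmd 2: advance +7 → t=17, phase=(1,7,6,6) → FL=S FR=W RL=W RR=W
cmd 3: advance +5 → t=22, phase=(6,4,3,3) → FL=W FR=W RL=S RR=S
cmd 4: advance +8 → t=30, phase=(6,4,3,3) → FL=W FR=W RL=S RR=S
cmd 5: advance +6 → t=36, phase=(4,2,1,1) → FL=W FR=S RL=S RR=S


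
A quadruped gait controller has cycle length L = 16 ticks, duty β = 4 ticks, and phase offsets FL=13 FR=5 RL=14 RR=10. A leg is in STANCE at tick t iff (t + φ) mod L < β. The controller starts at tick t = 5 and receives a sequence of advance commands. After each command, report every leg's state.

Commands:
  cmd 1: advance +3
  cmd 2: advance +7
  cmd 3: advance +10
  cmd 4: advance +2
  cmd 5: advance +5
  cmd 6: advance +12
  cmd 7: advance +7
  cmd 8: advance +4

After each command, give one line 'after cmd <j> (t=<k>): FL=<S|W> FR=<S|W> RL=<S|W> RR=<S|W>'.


start t=5: FL=S FR=W RL=S RR=W
cmd 1: advance +3 → t=8, phase=(5,13,6,2) → FL=W FR=W RL=W RR=S
cmd 2: advance +7 → t=15, phase=(12,4,13,9) → FL=W FR=W RL=W RR=W
cmd 3: advance +10 → t=25, phase=(6,14,7,3) → FL=W FR=W RL=W RR=S
cmd 4: advance +2 → t=27, phase=(8,0,9,5) → FL=W FR=S RL=W RR=W
cmd 5: advance +5 → t=32, phase=(13,5,14,10) → FL=W FR=W RL=W RR=W
cmd 6: advance +12 → t=44, phase=(9,1,10,6) → FL=W FR=S RL=W RR=W
cmd 7: advance +7 → t=51, phase=(0,8,1,13) → FL=S FR=W RL=S RR=W
cmd 8: advance +4 → t=55, phase=(4,12,5,1) → FL=W FR=W RL=W RR=S

after cmd 1 (t=8): FL=W FR=W RL=W RR=S
after cmd 2 (t=15): FL=W FR=W RL=W RR=W
after cmd 3 (t=25): FL=W FR=W RL=W RR=S
after cmd 4 (t=27): FL=W FR=S RL=W RR=W
after cmd 5 (t=32): FL=W FR=W RL=W RR=W
after cmd 6 (t=44): FL=W FR=S RL=W RR=W
after cmd 7 (t=51): FL=S FR=W RL=S RR=W
after cmd 8 (t=55): FL=W FR=W RL=W RR=S


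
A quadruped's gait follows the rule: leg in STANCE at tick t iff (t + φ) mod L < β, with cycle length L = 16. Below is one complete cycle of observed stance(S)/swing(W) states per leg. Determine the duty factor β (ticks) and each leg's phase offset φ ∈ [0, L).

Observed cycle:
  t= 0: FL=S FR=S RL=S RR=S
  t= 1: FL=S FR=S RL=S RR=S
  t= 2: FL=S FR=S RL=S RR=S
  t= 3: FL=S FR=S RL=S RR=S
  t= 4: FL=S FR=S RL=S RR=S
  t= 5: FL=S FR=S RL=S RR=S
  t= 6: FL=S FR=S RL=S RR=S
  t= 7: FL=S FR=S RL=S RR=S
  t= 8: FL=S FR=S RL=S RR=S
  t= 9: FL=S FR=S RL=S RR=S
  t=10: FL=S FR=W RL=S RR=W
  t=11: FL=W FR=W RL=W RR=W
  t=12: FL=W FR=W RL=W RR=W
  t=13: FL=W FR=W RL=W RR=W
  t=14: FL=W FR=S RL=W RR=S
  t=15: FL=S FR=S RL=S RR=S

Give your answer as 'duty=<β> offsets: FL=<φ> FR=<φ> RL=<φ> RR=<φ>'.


duty=12 offsets: FL=1 FR=2 RL=1 RR=2

duty β = stance ticks per leg = 12
FL: stance ticks = 12; W→S at t=15 → φ=1
FR: stance ticks = 12; W→S at t=14 → φ=2
RL: stance ticks = 12; W→S at t=15 → φ=1
RR: stance ticks = 12; W→S at t=14 → φ=2


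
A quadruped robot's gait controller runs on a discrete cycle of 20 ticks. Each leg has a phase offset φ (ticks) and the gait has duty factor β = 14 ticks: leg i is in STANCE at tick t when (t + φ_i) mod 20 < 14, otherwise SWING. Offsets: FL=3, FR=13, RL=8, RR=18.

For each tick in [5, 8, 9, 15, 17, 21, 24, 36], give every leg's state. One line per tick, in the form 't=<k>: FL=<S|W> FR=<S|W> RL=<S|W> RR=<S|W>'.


t=5: phase=(8,18,13,3) vs β=14 → FL=S FR=W RL=S RR=S
t=8: phase=(11,1,16,6) vs β=14 → FL=S FR=S RL=W RR=S
t=9: phase=(12,2,17,7) vs β=14 → FL=S FR=S RL=W RR=S
t=15: phase=(18,8,3,13) vs β=14 → FL=W FR=S RL=S RR=S
t=17: phase=(0,10,5,15) vs β=14 → FL=S FR=S RL=S RR=W
t=21: phase=(4,14,9,19) vs β=14 → FL=S FR=W RL=S RR=W
t=24: phase=(7,17,12,2) vs β=14 → FL=S FR=W RL=S RR=S
t=36: phase=(19,9,4,14) vs β=14 → FL=W FR=S RL=S RR=W

t=5: FL=S FR=W RL=S RR=S
t=8: FL=S FR=S RL=W RR=S
t=9: FL=S FR=S RL=W RR=S
t=15: FL=W FR=S RL=S RR=S
t=17: FL=S FR=S RL=S RR=W
t=21: FL=S FR=W RL=S RR=W
t=24: FL=S FR=W RL=S RR=S
t=36: FL=W FR=S RL=S RR=W


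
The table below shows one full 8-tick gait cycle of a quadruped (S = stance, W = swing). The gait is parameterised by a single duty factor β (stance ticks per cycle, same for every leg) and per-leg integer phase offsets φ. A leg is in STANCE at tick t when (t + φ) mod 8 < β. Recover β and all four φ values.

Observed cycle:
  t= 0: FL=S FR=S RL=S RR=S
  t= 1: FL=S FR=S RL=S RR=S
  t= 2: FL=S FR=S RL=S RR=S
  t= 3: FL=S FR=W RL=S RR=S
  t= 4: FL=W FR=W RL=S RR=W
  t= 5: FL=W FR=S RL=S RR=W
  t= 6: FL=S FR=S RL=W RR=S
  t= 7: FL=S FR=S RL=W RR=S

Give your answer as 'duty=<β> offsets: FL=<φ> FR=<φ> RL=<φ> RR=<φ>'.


duty β = stance ticks per leg = 6
FL: stance ticks = 6; W→S at t=6 → φ=2
FR: stance ticks = 6; W→S at t=5 → φ=3
RL: stance ticks = 6; W→S at t=0 → φ=0
RR: stance ticks = 6; W→S at t=6 → φ=2

duty=6 offsets: FL=2 FR=3 RL=0 RR=2


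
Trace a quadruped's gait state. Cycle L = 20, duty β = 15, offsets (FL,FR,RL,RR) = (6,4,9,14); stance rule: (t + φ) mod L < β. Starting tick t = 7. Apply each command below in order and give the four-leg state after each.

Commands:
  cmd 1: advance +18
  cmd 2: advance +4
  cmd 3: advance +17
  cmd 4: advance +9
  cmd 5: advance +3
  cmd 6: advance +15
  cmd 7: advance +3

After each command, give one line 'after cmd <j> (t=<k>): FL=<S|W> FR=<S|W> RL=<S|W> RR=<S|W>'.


after cmd 1 (t=25): FL=S FR=S RL=S RR=W
after cmd 2 (t=29): FL=W FR=S RL=W RR=S
after cmd 3 (t=46): FL=S FR=S RL=W RR=S
after cmd 4 (t=55): FL=S FR=W RL=S RR=S
after cmd 5 (t=58): FL=S FR=S RL=S RR=S
after cmd 6 (t=73): FL=W FR=W RL=S RR=S
after cmd 7 (t=76): FL=S FR=S RL=S RR=S

start t=7: FL=S FR=S RL=W RR=S
cmd 1: advance +18 → t=25, phase=(11,9,14,19) → FL=S FR=S RL=S RR=W
cmd 2: advance +4 → t=29, phase=(15,13,18,3) → FL=W FR=S RL=W RR=S
cmd 3: advance +17 → t=46, phase=(12,10,15,0) → FL=S FR=S RL=W RR=S
cmd 4: advance +9 → t=55, phase=(1,19,4,9) → FL=S FR=W RL=S RR=S
cmd 5: advance +3 → t=58, phase=(4,2,7,12) → FL=S FR=S RL=S RR=S
cmd 6: advance +15 → t=73, phase=(19,17,2,7) → FL=W FR=W RL=S RR=S
cmd 7: advance +3 → t=76, phase=(2,0,5,10) → FL=S FR=S RL=S RR=S


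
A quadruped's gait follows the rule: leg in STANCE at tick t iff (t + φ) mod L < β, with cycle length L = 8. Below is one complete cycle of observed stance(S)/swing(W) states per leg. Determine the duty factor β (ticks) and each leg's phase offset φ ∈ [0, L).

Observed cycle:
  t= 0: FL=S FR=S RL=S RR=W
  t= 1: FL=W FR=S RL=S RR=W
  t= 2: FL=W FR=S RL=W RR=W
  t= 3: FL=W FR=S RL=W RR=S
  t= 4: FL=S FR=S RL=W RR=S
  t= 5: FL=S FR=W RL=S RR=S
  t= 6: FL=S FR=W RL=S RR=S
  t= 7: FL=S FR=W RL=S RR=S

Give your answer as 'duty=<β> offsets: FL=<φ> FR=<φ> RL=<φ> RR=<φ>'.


duty β = stance ticks per leg = 5
FL: stance ticks = 5; W→S at t=4 → φ=4
FR: stance ticks = 5; W→S at t=0 → φ=0
RL: stance ticks = 5; W→S at t=5 → φ=3
RR: stance ticks = 5; W→S at t=3 → φ=5

duty=5 offsets: FL=4 FR=0 RL=3 RR=5


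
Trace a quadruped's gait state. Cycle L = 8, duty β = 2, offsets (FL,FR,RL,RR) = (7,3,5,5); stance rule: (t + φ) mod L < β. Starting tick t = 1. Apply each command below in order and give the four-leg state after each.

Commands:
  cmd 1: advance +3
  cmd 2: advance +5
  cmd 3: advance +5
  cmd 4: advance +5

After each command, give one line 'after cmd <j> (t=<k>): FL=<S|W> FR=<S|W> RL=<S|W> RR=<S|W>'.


after cmd 1 (t=4): FL=W FR=W RL=S RR=S
after cmd 2 (t=9): FL=S FR=W RL=W RR=W
after cmd 3 (t=14): FL=W FR=S RL=W RR=W
after cmd 4 (t=19): FL=W FR=W RL=S RR=S

start t=1: FL=S FR=W RL=W RR=W
cmd 1: advance +3 → t=4, phase=(3,7,1,1) → FL=W FR=W RL=S RR=S
cmd 2: advance +5 → t=9, phase=(0,4,6,6) → FL=S FR=W RL=W RR=W
cmd 3: advance +5 → t=14, phase=(5,1,3,3) → FL=W FR=S RL=W RR=W
cmd 4: advance +5 → t=19, phase=(2,6,0,0) → FL=W FR=W RL=S RR=S


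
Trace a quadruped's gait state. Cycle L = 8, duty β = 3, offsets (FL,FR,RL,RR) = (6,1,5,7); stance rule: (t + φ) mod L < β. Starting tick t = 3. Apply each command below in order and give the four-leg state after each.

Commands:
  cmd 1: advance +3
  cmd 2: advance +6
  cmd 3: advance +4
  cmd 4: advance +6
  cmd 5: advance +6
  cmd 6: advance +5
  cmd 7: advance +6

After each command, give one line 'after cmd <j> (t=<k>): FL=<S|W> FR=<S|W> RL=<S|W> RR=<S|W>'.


after cmd 1 (t=6): FL=W FR=W RL=W RR=W
after cmd 2 (t=12): FL=S FR=W RL=S RR=W
after cmd 3 (t=16): FL=W FR=S RL=W RR=W
after cmd 4 (t=22): FL=W FR=W RL=W RR=W
after cmd 5 (t=28): FL=S FR=W RL=S RR=W
after cmd 6 (t=33): FL=W FR=S RL=W RR=S
after cmd 7 (t=39): FL=W FR=S RL=W RR=W

start t=3: FL=S FR=W RL=S RR=S
cmd 1: advance +3 → t=6, phase=(4,7,3,5) → FL=W FR=W RL=W RR=W
cmd 2: advance +6 → t=12, phase=(2,5,1,3) → FL=S FR=W RL=S RR=W
cmd 3: advance +4 → t=16, phase=(6,1,5,7) → FL=W FR=S RL=W RR=W
cmd 4: advance +6 → t=22, phase=(4,7,3,5) → FL=W FR=W RL=W RR=W
cmd 5: advance +6 → t=28, phase=(2,5,1,3) → FL=S FR=W RL=S RR=W
cmd 6: advance +5 → t=33, phase=(7,2,6,0) → FL=W FR=S RL=W RR=S
cmd 7: advance +6 → t=39, phase=(5,0,4,6) → FL=W FR=S RL=W RR=W


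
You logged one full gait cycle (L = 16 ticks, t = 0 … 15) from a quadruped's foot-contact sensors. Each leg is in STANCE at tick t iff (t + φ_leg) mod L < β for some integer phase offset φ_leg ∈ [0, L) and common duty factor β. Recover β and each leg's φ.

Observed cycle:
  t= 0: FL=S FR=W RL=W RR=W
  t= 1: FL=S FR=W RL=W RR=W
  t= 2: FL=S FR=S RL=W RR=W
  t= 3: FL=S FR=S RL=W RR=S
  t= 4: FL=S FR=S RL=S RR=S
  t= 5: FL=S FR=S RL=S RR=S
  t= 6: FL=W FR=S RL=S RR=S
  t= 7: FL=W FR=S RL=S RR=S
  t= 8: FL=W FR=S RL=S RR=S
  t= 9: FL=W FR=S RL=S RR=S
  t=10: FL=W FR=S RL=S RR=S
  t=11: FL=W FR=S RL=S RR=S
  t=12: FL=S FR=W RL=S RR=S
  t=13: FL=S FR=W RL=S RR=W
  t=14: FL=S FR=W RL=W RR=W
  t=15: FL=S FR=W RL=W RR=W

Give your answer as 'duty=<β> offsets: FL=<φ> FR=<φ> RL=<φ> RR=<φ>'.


duty=10 offsets: FL=4 FR=14 RL=12 RR=13

duty β = stance ticks per leg = 10
FL: stance ticks = 10; W→S at t=12 → φ=4
FR: stance ticks = 10; W→S at t=2 → φ=14
RL: stance ticks = 10; W→S at t=4 → φ=12
RR: stance ticks = 10; W→S at t=3 → φ=13
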